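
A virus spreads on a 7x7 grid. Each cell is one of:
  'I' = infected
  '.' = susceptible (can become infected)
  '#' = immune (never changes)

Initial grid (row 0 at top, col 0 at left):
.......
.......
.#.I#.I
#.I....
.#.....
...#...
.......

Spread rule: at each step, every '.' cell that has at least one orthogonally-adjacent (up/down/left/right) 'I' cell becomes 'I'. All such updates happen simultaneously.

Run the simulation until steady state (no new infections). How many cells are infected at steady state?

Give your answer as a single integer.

Step 0 (initial): 3 infected
Step 1: +8 new -> 11 infected
Step 2: +10 new -> 21 infected
Step 3: +9 new -> 30 infected
Step 4: +8 new -> 38 infected
Step 5: +6 new -> 44 infected
Step 6: +0 new -> 44 infected

Answer: 44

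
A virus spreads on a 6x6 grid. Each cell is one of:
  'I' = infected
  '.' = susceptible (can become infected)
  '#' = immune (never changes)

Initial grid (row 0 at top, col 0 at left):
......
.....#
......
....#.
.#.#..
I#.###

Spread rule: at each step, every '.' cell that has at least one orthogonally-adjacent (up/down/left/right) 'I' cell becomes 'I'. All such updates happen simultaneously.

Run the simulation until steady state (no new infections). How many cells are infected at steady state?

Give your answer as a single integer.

Step 0 (initial): 1 infected
Step 1: +1 new -> 2 infected
Step 2: +1 new -> 3 infected
Step 3: +2 new -> 5 infected
Step 4: +3 new -> 8 infected
Step 5: +5 new -> 13 infected
Step 6: +4 new -> 17 infected
Step 7: +3 new -> 20 infected
Step 8: +3 new -> 23 infected
Step 9: +2 new -> 25 infected
Step 10: +2 new -> 27 infected
Step 11: +1 new -> 28 infected
Step 12: +0 new -> 28 infected

Answer: 28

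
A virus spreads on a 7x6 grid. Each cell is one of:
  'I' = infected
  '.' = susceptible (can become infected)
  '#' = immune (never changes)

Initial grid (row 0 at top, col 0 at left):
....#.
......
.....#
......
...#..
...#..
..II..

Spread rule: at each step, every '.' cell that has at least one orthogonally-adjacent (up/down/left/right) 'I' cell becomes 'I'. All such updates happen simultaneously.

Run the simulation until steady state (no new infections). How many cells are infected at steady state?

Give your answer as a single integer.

Step 0 (initial): 2 infected
Step 1: +3 new -> 5 infected
Step 2: +5 new -> 10 infected
Step 3: +5 new -> 15 infected
Step 4: +6 new -> 21 infected
Step 5: +6 new -> 27 infected
Step 6: +5 new -> 32 infected
Step 7: +4 new -> 36 infected
Step 8: +2 new -> 38 infected
Step 9: +0 new -> 38 infected

Answer: 38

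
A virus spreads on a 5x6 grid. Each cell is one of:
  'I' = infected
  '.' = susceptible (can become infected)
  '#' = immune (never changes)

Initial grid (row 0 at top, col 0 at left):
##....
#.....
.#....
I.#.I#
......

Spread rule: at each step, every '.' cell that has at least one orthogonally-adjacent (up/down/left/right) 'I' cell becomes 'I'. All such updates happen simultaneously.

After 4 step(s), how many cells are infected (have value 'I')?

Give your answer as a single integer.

Step 0 (initial): 2 infected
Step 1: +6 new -> 8 infected
Step 2: +6 new -> 14 infected
Step 3: +5 new -> 19 infected
Step 4: +3 new -> 22 infected

Answer: 22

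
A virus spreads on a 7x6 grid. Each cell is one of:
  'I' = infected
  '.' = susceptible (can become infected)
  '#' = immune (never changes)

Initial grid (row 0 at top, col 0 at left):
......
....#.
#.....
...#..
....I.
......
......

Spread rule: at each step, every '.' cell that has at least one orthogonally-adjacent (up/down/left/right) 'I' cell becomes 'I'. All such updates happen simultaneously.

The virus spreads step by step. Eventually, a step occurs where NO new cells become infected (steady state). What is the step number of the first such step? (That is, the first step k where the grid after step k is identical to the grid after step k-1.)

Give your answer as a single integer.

Step 0 (initial): 1 infected
Step 1: +4 new -> 5 infected
Step 2: +6 new -> 11 infected
Step 3: +7 new -> 18 infected
Step 4: +7 new -> 25 infected
Step 5: +7 new -> 32 infected
Step 6: +4 new -> 36 infected
Step 7: +2 new -> 38 infected
Step 8: +1 new -> 39 infected
Step 9: +0 new -> 39 infected

Answer: 9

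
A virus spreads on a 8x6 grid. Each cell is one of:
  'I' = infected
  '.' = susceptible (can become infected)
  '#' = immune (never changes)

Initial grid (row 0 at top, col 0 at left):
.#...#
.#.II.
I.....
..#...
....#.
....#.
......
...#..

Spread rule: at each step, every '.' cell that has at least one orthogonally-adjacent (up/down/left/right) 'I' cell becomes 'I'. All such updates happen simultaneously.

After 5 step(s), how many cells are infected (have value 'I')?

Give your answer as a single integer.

Step 0 (initial): 3 infected
Step 1: +9 new -> 12 infected
Step 2: +8 new -> 20 infected
Step 3: +4 new -> 24 infected
Step 4: +5 new -> 29 infected
Step 5: +5 new -> 34 infected

Answer: 34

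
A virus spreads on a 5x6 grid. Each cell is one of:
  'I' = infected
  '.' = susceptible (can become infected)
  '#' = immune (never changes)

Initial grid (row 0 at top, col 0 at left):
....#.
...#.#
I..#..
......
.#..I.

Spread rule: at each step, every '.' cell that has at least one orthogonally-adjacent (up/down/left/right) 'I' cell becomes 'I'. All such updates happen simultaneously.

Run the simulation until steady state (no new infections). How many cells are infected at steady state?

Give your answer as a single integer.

Answer: 24

Derivation:
Step 0 (initial): 2 infected
Step 1: +6 new -> 8 infected
Step 2: +9 new -> 17 infected
Step 3: +5 new -> 22 infected
Step 4: +1 new -> 23 infected
Step 5: +1 new -> 24 infected
Step 6: +0 new -> 24 infected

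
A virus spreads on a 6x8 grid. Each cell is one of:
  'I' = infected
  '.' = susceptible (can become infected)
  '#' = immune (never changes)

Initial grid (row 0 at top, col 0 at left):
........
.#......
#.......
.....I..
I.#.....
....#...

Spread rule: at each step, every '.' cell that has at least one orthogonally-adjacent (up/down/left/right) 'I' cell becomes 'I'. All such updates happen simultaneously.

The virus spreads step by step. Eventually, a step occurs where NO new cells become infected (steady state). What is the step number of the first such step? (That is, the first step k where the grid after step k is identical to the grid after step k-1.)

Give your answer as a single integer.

Step 0 (initial): 2 infected
Step 1: +7 new -> 9 infected
Step 2: +10 new -> 19 infected
Step 3: +11 new -> 30 infected
Step 4: +7 new -> 37 infected
Step 5: +3 new -> 40 infected
Step 6: +1 new -> 41 infected
Step 7: +1 new -> 42 infected
Step 8: +1 new -> 43 infected
Step 9: +1 new -> 44 infected
Step 10: +0 new -> 44 infected

Answer: 10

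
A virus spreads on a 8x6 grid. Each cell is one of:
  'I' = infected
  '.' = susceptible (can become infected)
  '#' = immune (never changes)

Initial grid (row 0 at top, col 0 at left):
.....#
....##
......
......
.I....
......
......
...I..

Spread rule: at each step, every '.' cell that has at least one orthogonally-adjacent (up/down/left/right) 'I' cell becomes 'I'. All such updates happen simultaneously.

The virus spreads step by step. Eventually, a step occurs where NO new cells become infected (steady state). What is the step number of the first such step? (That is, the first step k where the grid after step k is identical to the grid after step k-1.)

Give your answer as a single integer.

Step 0 (initial): 2 infected
Step 1: +7 new -> 9 infected
Step 2: +12 new -> 21 infected
Step 3: +9 new -> 30 infected
Step 4: +7 new -> 37 infected
Step 5: +5 new -> 42 infected
Step 6: +2 new -> 44 infected
Step 7: +1 new -> 45 infected
Step 8: +0 new -> 45 infected

Answer: 8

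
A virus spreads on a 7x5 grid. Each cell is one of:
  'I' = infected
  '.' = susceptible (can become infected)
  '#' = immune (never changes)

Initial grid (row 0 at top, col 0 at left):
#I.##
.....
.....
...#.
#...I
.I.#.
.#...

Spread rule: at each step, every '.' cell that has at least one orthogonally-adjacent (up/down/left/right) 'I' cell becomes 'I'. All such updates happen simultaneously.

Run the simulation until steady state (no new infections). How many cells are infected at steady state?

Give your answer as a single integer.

Answer: 28

Derivation:
Step 0 (initial): 3 infected
Step 1: +8 new -> 11 infected
Step 2: +9 new -> 20 infected
Step 3: +8 new -> 28 infected
Step 4: +0 new -> 28 infected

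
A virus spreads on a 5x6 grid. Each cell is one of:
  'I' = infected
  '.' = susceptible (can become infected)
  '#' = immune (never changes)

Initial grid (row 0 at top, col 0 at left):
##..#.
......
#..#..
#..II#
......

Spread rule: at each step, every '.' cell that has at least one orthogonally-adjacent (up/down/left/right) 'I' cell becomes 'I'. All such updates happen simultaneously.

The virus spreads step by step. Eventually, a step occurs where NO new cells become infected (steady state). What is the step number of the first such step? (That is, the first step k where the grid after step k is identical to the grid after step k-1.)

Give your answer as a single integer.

Step 0 (initial): 2 infected
Step 1: +4 new -> 6 infected
Step 2: +6 new -> 12 infected
Step 3: +5 new -> 17 infected
Step 4: +5 new -> 22 infected
Step 5: +1 new -> 23 infected
Step 6: +0 new -> 23 infected

Answer: 6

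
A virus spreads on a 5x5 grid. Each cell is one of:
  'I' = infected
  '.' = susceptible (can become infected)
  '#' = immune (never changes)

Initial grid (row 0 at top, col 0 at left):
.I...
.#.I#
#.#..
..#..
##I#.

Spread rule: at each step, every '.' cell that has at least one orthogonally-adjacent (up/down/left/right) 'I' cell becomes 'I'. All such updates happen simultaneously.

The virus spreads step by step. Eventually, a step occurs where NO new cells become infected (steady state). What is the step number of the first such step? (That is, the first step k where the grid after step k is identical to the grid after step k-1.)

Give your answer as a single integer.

Answer: 5

Derivation:
Step 0 (initial): 3 infected
Step 1: +5 new -> 8 infected
Step 2: +4 new -> 12 infected
Step 3: +1 new -> 13 infected
Step 4: +1 new -> 14 infected
Step 5: +0 new -> 14 infected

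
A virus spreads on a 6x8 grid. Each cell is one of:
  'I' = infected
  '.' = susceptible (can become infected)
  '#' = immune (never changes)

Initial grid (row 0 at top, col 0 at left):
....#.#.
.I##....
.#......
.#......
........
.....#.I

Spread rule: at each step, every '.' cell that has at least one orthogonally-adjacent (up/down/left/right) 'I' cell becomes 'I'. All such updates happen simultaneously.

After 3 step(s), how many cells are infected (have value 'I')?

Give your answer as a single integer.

Answer: 16

Derivation:
Step 0 (initial): 2 infected
Step 1: +4 new -> 6 infected
Step 2: +5 new -> 11 infected
Step 3: +5 new -> 16 infected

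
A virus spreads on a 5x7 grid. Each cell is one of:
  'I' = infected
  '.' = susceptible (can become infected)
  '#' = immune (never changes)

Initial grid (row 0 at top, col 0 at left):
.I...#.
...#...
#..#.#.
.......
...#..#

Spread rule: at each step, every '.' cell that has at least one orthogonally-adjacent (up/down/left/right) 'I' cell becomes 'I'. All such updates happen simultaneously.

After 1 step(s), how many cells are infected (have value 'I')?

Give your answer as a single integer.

Step 0 (initial): 1 infected
Step 1: +3 new -> 4 infected

Answer: 4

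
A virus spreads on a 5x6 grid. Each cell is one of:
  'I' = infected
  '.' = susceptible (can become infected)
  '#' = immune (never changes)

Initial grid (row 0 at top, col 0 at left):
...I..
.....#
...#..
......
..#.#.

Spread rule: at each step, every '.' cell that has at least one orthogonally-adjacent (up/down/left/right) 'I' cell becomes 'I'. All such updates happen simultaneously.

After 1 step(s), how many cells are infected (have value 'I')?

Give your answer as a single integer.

Answer: 4

Derivation:
Step 0 (initial): 1 infected
Step 1: +3 new -> 4 infected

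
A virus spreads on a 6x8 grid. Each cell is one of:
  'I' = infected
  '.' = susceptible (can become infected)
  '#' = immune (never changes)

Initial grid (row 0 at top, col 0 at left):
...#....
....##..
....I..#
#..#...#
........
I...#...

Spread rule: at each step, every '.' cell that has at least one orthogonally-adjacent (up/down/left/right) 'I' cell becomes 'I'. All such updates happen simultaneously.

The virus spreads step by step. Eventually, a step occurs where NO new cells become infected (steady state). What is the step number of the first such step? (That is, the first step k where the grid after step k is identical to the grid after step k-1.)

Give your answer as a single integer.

Answer: 7

Derivation:
Step 0 (initial): 2 infected
Step 1: +5 new -> 7 infected
Step 2: +7 new -> 14 infected
Step 3: +10 new -> 24 infected
Step 4: +7 new -> 31 infected
Step 5: +6 new -> 37 infected
Step 6: +3 new -> 40 infected
Step 7: +0 new -> 40 infected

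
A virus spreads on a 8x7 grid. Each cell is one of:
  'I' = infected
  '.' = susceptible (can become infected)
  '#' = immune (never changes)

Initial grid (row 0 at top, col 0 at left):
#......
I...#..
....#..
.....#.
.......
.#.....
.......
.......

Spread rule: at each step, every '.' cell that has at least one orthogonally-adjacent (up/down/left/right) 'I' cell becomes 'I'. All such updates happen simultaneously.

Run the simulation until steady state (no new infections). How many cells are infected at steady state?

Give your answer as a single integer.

Answer: 51

Derivation:
Step 0 (initial): 1 infected
Step 1: +2 new -> 3 infected
Step 2: +4 new -> 7 infected
Step 3: +5 new -> 12 infected
Step 4: +5 new -> 17 infected
Step 5: +4 new -> 21 infected
Step 6: +6 new -> 27 infected
Step 7: +6 new -> 33 infected
Step 8: +6 new -> 39 infected
Step 9: +5 new -> 44 infected
Step 10: +4 new -> 48 infected
Step 11: +2 new -> 50 infected
Step 12: +1 new -> 51 infected
Step 13: +0 new -> 51 infected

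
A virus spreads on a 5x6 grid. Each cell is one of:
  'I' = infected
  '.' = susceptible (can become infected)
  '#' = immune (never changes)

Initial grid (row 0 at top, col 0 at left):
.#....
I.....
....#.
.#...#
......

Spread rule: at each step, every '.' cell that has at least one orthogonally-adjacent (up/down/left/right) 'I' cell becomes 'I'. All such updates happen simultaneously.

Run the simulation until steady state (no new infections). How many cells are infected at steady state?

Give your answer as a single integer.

Answer: 26

Derivation:
Step 0 (initial): 1 infected
Step 1: +3 new -> 4 infected
Step 2: +3 new -> 7 infected
Step 3: +4 new -> 11 infected
Step 4: +5 new -> 16 infected
Step 5: +4 new -> 20 infected
Step 6: +4 new -> 24 infected
Step 7: +1 new -> 25 infected
Step 8: +1 new -> 26 infected
Step 9: +0 new -> 26 infected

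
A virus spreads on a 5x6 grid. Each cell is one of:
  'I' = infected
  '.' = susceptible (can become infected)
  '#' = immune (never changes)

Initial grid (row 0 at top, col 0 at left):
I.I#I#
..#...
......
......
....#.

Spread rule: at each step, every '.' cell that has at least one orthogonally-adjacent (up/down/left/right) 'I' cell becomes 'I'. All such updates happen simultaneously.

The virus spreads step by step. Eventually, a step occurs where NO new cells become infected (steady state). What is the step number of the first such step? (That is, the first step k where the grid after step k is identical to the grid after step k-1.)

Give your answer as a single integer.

Answer: 7

Derivation:
Step 0 (initial): 3 infected
Step 1: +3 new -> 6 infected
Step 2: +5 new -> 11 infected
Step 3: +5 new -> 16 infected
Step 4: +5 new -> 21 infected
Step 5: +4 new -> 25 infected
Step 6: +1 new -> 26 infected
Step 7: +0 new -> 26 infected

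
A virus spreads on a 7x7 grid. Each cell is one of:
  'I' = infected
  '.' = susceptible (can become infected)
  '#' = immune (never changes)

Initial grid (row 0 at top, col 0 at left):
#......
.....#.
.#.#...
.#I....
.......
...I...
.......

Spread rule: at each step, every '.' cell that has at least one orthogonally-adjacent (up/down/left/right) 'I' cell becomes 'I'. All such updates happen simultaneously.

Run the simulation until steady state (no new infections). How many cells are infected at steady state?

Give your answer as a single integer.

Step 0 (initial): 2 infected
Step 1: +7 new -> 9 infected
Step 2: +8 new -> 17 infected
Step 3: +11 new -> 28 infected
Step 4: +10 new -> 38 infected
Step 5: +3 new -> 41 infected
Step 6: +2 new -> 43 infected
Step 7: +1 new -> 44 infected
Step 8: +0 new -> 44 infected

Answer: 44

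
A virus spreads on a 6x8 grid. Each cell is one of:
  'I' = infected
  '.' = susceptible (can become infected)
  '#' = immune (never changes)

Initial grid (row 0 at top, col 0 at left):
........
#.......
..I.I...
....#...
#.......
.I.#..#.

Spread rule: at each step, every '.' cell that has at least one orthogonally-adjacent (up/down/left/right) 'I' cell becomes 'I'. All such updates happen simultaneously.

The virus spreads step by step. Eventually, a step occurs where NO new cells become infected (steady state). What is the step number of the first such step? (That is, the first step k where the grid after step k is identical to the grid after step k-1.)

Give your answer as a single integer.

Answer: 7

Derivation:
Step 0 (initial): 3 infected
Step 1: +9 new -> 12 infected
Step 2: +11 new -> 23 infected
Step 3: +9 new -> 32 infected
Step 4: +7 new -> 39 infected
Step 5: +3 new -> 42 infected
Step 6: +1 new -> 43 infected
Step 7: +0 new -> 43 infected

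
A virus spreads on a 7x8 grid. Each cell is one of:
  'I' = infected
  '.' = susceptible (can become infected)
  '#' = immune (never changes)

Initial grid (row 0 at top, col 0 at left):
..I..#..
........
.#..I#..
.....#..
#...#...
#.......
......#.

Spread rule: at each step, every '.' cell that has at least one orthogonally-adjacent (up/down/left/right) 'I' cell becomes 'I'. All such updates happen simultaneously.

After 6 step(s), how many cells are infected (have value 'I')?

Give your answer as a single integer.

Step 0 (initial): 2 infected
Step 1: +6 new -> 8 infected
Step 2: +7 new -> 15 infected
Step 3: +4 new -> 19 infected
Step 4: +7 new -> 26 infected
Step 5: +8 new -> 34 infected
Step 6: +6 new -> 40 infected

Answer: 40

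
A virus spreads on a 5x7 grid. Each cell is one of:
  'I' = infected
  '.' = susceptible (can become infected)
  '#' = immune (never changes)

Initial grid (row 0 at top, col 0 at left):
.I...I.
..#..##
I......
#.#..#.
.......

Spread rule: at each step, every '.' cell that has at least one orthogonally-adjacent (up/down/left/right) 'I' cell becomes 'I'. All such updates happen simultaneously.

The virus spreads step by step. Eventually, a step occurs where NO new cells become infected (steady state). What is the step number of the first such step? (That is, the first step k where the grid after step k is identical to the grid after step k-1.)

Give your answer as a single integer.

Step 0 (initial): 3 infected
Step 1: +7 new -> 10 infected
Step 2: +4 new -> 14 infected
Step 3: +4 new -> 18 infected
Step 4: +5 new -> 23 infected
Step 5: +3 new -> 26 infected
Step 6: +2 new -> 28 infected
Step 7: +1 new -> 29 infected
Step 8: +0 new -> 29 infected

Answer: 8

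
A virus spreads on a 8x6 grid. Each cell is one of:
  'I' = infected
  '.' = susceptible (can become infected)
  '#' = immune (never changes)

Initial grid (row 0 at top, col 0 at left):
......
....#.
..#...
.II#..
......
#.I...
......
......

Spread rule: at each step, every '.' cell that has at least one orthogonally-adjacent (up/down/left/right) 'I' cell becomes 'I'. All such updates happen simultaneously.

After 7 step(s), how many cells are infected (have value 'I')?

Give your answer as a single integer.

Step 0 (initial): 3 infected
Step 1: +7 new -> 10 infected
Step 2: +8 new -> 18 infected
Step 3: +9 new -> 27 infected
Step 4: +8 new -> 35 infected
Step 5: +5 new -> 40 infected
Step 6: +2 new -> 42 infected
Step 7: +2 new -> 44 infected

Answer: 44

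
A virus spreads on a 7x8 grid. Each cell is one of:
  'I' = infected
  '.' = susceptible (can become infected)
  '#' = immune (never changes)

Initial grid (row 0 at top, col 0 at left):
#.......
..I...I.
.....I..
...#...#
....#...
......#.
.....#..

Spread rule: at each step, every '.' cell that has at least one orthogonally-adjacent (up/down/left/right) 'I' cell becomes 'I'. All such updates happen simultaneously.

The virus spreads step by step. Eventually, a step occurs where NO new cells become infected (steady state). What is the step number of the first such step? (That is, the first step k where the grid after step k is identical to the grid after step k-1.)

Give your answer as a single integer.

Answer: 8

Derivation:
Step 0 (initial): 3 infected
Step 1: +10 new -> 13 infected
Step 2: +13 new -> 26 infected
Step 3: +6 new -> 32 infected
Step 4: +6 new -> 38 infected
Step 5: +6 new -> 44 infected
Step 6: +4 new -> 48 infected
Step 7: +2 new -> 50 infected
Step 8: +0 new -> 50 infected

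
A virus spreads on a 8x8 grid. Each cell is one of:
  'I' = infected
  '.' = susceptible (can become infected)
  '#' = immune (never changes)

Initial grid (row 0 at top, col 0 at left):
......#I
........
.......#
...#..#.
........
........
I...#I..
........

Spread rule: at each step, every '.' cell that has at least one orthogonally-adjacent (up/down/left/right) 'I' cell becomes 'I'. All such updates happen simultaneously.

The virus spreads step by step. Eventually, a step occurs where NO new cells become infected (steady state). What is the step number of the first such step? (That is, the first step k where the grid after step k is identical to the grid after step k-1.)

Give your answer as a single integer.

Answer: 8

Derivation:
Step 0 (initial): 3 infected
Step 1: +7 new -> 10 infected
Step 2: +11 new -> 21 infected
Step 3: +14 new -> 35 infected
Step 4: +9 new -> 44 infected
Step 5: +7 new -> 51 infected
Step 6: +6 new -> 57 infected
Step 7: +2 new -> 59 infected
Step 8: +0 new -> 59 infected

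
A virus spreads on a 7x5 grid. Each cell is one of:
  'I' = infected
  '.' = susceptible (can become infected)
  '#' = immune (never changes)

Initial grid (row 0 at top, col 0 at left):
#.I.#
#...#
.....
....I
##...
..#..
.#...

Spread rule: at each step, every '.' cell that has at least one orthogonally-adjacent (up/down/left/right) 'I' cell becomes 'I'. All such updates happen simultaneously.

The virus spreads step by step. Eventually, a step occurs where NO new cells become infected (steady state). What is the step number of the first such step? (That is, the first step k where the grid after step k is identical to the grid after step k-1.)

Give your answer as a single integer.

Answer: 6

Derivation:
Step 0 (initial): 2 infected
Step 1: +6 new -> 8 infected
Step 2: +7 new -> 15 infected
Step 3: +5 new -> 20 infected
Step 4: +3 new -> 23 infected
Step 5: +1 new -> 24 infected
Step 6: +0 new -> 24 infected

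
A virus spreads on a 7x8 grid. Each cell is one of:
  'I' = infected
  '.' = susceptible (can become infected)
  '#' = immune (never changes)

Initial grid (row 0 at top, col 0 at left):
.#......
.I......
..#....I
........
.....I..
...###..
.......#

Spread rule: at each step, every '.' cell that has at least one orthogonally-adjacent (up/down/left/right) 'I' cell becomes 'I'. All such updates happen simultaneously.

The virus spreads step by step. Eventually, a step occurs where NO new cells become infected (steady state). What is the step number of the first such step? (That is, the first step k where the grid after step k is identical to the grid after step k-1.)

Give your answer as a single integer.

Step 0 (initial): 3 infected
Step 1: +9 new -> 12 infected
Step 2: +13 new -> 25 infected
Step 3: +13 new -> 38 infected
Step 4: +6 new -> 44 infected
Step 5: +4 new -> 48 infected
Step 6: +2 new -> 50 infected
Step 7: +0 new -> 50 infected

Answer: 7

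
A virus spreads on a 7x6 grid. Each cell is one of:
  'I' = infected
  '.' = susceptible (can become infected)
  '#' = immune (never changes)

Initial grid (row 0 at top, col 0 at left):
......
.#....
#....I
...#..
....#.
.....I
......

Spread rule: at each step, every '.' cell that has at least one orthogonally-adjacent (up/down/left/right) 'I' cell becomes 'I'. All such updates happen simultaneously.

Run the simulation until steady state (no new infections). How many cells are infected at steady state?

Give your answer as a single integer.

Answer: 38

Derivation:
Step 0 (initial): 2 infected
Step 1: +6 new -> 8 infected
Step 2: +6 new -> 14 infected
Step 3: +6 new -> 20 infected
Step 4: +7 new -> 27 infected
Step 5: +5 new -> 32 infected
Step 6: +4 new -> 36 infected
Step 7: +1 new -> 37 infected
Step 8: +1 new -> 38 infected
Step 9: +0 new -> 38 infected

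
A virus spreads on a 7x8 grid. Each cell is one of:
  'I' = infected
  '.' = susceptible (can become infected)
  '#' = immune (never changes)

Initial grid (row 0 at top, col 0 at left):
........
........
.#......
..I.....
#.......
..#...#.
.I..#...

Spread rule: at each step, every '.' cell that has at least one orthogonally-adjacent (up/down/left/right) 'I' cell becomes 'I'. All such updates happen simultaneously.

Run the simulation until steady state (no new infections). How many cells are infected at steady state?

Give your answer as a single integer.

Step 0 (initial): 2 infected
Step 1: +7 new -> 9 infected
Step 2: +8 new -> 17 infected
Step 3: +8 new -> 25 infected
Step 4: +8 new -> 33 infected
Step 5: +7 new -> 40 infected
Step 6: +5 new -> 45 infected
Step 7: +4 new -> 49 infected
Step 8: +2 new -> 51 infected
Step 9: +0 new -> 51 infected

Answer: 51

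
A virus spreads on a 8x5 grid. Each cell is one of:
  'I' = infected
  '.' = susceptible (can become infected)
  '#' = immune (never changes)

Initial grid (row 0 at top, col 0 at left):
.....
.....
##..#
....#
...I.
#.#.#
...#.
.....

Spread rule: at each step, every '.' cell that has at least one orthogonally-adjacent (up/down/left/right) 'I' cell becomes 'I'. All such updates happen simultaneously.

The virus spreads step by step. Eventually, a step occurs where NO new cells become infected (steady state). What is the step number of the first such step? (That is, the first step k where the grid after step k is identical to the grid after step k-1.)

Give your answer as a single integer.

Answer: 10

Derivation:
Step 0 (initial): 1 infected
Step 1: +4 new -> 5 infected
Step 2: +3 new -> 8 infected
Step 3: +5 new -> 13 infected
Step 4: +5 new -> 18 infected
Step 5: +6 new -> 24 infected
Step 6: +4 new -> 28 infected
Step 7: +2 new -> 30 infected
Step 8: +1 new -> 31 infected
Step 9: +1 new -> 32 infected
Step 10: +0 new -> 32 infected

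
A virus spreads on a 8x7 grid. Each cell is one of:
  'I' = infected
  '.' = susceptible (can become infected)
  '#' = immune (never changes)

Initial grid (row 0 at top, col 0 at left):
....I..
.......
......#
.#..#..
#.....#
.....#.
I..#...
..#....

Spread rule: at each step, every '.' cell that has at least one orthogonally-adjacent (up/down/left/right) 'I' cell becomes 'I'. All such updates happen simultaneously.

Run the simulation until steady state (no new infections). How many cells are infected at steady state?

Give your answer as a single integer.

Answer: 48

Derivation:
Step 0 (initial): 2 infected
Step 1: +6 new -> 8 infected
Step 2: +8 new -> 16 infected
Step 3: +7 new -> 23 infected
Step 4: +7 new -> 30 infected
Step 5: +7 new -> 37 infected
Step 6: +3 new -> 40 infected
Step 7: +3 new -> 43 infected
Step 8: +3 new -> 46 infected
Step 9: +2 new -> 48 infected
Step 10: +0 new -> 48 infected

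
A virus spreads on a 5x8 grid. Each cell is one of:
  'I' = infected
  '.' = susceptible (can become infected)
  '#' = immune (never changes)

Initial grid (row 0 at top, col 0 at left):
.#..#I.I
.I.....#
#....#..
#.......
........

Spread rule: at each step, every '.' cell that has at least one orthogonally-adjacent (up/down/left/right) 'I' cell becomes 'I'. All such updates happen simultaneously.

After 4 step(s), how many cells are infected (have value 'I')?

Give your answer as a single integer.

Step 0 (initial): 3 infected
Step 1: +5 new -> 8 infected
Step 2: +7 new -> 15 infected
Step 3: +6 new -> 21 infected
Step 4: +6 new -> 27 infected

Answer: 27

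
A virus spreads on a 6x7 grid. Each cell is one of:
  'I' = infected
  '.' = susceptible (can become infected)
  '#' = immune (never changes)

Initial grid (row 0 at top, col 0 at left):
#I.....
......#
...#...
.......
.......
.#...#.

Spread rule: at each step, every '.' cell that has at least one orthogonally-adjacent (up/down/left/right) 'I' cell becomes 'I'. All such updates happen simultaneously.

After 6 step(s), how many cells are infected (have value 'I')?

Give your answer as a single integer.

Step 0 (initial): 1 infected
Step 1: +2 new -> 3 infected
Step 2: +4 new -> 7 infected
Step 3: +5 new -> 12 infected
Step 4: +5 new -> 17 infected
Step 5: +6 new -> 23 infected
Step 6: +5 new -> 28 infected

Answer: 28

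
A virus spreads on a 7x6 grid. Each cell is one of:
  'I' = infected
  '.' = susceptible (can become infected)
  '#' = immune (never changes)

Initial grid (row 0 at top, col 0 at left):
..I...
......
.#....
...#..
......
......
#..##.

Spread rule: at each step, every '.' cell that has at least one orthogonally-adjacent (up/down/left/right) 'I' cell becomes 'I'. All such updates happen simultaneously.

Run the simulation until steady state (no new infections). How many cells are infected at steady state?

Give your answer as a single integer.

Step 0 (initial): 1 infected
Step 1: +3 new -> 4 infected
Step 2: +5 new -> 9 infected
Step 3: +5 new -> 14 infected
Step 4: +5 new -> 19 infected
Step 5: +6 new -> 25 infected
Step 6: +6 new -> 31 infected
Step 7: +4 new -> 35 infected
Step 8: +1 new -> 36 infected
Step 9: +1 new -> 37 infected
Step 10: +0 new -> 37 infected

Answer: 37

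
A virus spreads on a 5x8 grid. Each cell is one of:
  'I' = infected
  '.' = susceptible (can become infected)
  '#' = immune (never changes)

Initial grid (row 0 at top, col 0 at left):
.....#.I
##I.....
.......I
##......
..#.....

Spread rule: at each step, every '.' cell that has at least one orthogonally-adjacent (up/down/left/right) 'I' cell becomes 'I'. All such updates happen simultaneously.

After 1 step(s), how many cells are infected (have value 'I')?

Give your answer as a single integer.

Answer: 10

Derivation:
Step 0 (initial): 3 infected
Step 1: +7 new -> 10 infected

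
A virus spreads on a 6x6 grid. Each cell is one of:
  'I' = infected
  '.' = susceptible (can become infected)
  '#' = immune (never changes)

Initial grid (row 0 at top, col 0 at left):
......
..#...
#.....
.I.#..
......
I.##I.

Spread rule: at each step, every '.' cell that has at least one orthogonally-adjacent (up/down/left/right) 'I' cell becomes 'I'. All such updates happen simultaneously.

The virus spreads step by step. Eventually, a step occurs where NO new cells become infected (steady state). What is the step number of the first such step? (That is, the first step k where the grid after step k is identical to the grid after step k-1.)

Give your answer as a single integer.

Answer: 7

Derivation:
Step 0 (initial): 3 infected
Step 1: +8 new -> 11 infected
Step 2: +6 new -> 17 infected
Step 3: +5 new -> 22 infected
Step 4: +5 new -> 27 infected
Step 5: +3 new -> 30 infected
Step 6: +1 new -> 31 infected
Step 7: +0 new -> 31 infected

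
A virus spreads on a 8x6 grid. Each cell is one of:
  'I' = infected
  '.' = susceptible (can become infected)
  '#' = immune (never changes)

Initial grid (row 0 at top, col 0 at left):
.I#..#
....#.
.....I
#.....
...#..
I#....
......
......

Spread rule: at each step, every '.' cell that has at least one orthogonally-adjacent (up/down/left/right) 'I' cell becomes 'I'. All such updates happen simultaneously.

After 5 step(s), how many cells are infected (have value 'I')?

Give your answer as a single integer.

Answer: 41

Derivation:
Step 0 (initial): 3 infected
Step 1: +7 new -> 10 infected
Step 2: +9 new -> 19 infected
Step 3: +10 new -> 29 infected
Step 4: +7 new -> 36 infected
Step 5: +5 new -> 41 infected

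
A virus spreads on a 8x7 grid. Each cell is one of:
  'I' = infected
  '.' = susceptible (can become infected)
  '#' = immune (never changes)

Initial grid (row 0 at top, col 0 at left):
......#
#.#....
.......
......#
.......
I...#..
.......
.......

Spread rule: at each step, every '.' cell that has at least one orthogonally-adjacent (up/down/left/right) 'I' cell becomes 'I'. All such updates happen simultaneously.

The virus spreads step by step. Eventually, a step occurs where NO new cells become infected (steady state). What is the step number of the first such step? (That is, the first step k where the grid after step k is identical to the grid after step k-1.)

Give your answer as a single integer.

Step 0 (initial): 1 infected
Step 1: +3 new -> 4 infected
Step 2: +5 new -> 9 infected
Step 3: +6 new -> 15 infected
Step 4: +5 new -> 20 infected
Step 5: +6 new -> 26 infected
Step 6: +6 new -> 32 infected
Step 7: +9 new -> 41 infected
Step 8: +5 new -> 46 infected
Step 9: +3 new -> 49 infected
Step 10: +2 new -> 51 infected
Step 11: +0 new -> 51 infected

Answer: 11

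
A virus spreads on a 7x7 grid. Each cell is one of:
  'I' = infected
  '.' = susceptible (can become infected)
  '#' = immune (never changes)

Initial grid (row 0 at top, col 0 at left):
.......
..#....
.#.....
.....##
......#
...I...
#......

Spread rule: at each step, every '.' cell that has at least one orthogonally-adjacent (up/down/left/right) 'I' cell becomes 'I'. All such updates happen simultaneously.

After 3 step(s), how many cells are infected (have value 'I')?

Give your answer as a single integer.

Answer: 21

Derivation:
Step 0 (initial): 1 infected
Step 1: +4 new -> 5 infected
Step 2: +7 new -> 12 infected
Step 3: +9 new -> 21 infected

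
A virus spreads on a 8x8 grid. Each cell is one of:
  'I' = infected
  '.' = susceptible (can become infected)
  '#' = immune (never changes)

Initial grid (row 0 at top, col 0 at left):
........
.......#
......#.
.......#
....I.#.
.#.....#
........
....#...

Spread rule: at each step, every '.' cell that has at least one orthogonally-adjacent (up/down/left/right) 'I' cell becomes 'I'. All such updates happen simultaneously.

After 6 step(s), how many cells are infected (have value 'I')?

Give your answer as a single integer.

Answer: 50

Derivation:
Step 0 (initial): 1 infected
Step 1: +4 new -> 5 infected
Step 2: +7 new -> 12 infected
Step 3: +10 new -> 22 infected
Step 4: +10 new -> 32 infected
Step 5: +11 new -> 43 infected
Step 6: +7 new -> 50 infected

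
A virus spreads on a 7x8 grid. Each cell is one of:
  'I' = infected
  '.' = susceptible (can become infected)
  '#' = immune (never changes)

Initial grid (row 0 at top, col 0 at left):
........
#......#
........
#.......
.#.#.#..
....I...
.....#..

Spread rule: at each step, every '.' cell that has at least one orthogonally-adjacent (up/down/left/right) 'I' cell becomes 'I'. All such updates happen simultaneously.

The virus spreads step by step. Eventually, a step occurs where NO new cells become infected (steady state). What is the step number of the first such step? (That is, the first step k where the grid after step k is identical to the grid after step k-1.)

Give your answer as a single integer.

Step 0 (initial): 1 infected
Step 1: +4 new -> 5 infected
Step 2: +4 new -> 9 infected
Step 3: +9 new -> 18 infected
Step 4: +9 new -> 27 infected
Step 5: +9 new -> 36 infected
Step 6: +6 new -> 42 infected
Step 7: +4 new -> 46 infected
Step 8: +2 new -> 48 infected
Step 9: +1 new -> 49 infected
Step 10: +0 new -> 49 infected

Answer: 10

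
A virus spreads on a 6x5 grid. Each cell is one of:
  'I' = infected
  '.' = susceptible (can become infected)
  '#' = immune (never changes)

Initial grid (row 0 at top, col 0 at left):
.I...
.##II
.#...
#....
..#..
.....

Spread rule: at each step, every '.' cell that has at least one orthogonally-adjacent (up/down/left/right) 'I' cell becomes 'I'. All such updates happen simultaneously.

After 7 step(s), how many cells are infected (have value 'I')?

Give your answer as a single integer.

Step 0 (initial): 3 infected
Step 1: +6 new -> 9 infected
Step 2: +4 new -> 13 infected
Step 3: +4 new -> 17 infected
Step 4: +3 new -> 20 infected
Step 5: +2 new -> 22 infected
Step 6: +2 new -> 24 infected
Step 7: +1 new -> 25 infected

Answer: 25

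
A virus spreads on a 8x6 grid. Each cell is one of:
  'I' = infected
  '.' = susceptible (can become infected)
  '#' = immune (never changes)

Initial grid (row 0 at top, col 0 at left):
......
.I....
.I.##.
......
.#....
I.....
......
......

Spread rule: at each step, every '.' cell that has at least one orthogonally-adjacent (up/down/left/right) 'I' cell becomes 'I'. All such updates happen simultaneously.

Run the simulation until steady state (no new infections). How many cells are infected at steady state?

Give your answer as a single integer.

Answer: 45

Derivation:
Step 0 (initial): 3 infected
Step 1: +9 new -> 12 infected
Step 2: +8 new -> 20 infected
Step 3: +7 new -> 27 infected
Step 4: +7 new -> 34 infected
Step 5: +7 new -> 41 infected
Step 6: +3 new -> 44 infected
Step 7: +1 new -> 45 infected
Step 8: +0 new -> 45 infected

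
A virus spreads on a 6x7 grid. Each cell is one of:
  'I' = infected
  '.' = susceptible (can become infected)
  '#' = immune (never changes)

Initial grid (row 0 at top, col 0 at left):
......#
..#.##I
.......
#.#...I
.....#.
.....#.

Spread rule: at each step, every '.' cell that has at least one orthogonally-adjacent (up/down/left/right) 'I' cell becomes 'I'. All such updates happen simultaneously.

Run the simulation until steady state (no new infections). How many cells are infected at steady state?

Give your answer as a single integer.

Step 0 (initial): 2 infected
Step 1: +3 new -> 5 infected
Step 2: +3 new -> 8 infected
Step 3: +3 new -> 11 infected
Step 4: +3 new -> 14 infected
Step 5: +4 new -> 18 infected
Step 6: +4 new -> 22 infected
Step 7: +7 new -> 29 infected
Step 8: +4 new -> 33 infected
Step 9: +1 new -> 34 infected
Step 10: +0 new -> 34 infected

Answer: 34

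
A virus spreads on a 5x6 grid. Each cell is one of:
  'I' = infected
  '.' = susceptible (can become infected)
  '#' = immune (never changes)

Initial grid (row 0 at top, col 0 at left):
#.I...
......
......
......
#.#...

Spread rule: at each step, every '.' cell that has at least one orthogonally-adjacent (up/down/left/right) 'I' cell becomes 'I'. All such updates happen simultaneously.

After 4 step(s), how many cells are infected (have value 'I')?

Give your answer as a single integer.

Step 0 (initial): 1 infected
Step 1: +3 new -> 4 infected
Step 2: +4 new -> 8 infected
Step 3: +6 new -> 14 infected
Step 4: +5 new -> 19 infected

Answer: 19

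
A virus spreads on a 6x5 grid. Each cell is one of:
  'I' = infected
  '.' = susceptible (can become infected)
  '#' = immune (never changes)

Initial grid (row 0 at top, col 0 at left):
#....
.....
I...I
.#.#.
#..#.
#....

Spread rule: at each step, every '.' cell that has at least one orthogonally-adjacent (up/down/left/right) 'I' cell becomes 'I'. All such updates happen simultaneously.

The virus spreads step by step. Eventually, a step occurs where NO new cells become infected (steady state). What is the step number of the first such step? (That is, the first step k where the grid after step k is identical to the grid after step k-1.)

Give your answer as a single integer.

Answer: 7

Derivation:
Step 0 (initial): 2 infected
Step 1: +6 new -> 8 infected
Step 2: +5 new -> 13 infected
Step 3: +5 new -> 18 infected
Step 4: +3 new -> 21 infected
Step 5: +2 new -> 23 infected
Step 6: +1 new -> 24 infected
Step 7: +0 new -> 24 infected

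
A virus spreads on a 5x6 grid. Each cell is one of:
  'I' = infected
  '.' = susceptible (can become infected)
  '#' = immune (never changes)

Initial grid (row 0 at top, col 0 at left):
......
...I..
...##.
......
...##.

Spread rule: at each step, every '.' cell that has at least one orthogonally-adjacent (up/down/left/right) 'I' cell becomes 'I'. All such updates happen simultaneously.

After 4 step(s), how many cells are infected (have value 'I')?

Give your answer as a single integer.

Answer: 21

Derivation:
Step 0 (initial): 1 infected
Step 1: +3 new -> 4 infected
Step 2: +5 new -> 9 infected
Step 3: +6 new -> 15 infected
Step 4: +6 new -> 21 infected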